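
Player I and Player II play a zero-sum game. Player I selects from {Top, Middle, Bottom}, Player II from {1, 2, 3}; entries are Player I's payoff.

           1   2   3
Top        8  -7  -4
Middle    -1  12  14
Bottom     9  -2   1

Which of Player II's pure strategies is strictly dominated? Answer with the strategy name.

3

2 holds Player I's payoff strictly below 3 in every row: -7 < -4, 12 < 14, -2 < 1.
So 3 is strictly dominated for Player II.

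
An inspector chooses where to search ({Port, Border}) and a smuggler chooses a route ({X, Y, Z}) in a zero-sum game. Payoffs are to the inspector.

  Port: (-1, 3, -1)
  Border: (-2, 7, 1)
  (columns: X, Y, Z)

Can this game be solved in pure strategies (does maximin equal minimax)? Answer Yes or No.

Yes

Row minima: Port → -1, Border → -2; maximin = -1.
Column maxima: X → -1, Y → 7, Z → 1; minimax = -1.
maximin = minimax = -1, so a saddle point exists.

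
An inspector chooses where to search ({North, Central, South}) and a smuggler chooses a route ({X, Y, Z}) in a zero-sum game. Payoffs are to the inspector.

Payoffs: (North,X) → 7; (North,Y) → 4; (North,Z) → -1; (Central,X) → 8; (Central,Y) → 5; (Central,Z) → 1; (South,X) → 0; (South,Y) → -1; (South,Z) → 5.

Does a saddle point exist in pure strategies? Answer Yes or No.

No

Row minima: North → -1, Central → 1, South → -1; maximin = 1.
Column maxima: X → 8, Y → 5, Z → 5; minimax = 5.
1 ≠ 5, so no pure-strategy equilibrium exists.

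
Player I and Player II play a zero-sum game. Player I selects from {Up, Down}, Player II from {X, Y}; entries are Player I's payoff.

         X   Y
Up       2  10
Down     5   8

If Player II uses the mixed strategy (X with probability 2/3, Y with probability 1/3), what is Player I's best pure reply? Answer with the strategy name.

Down

Expected payoff of Up: (2/3)·2 + (1/3)·10 = 14/3.
Expected payoff of Down: (2/3)·5 + (1/3)·8 = 6.
The largest is 6, so Player I's best response is Down.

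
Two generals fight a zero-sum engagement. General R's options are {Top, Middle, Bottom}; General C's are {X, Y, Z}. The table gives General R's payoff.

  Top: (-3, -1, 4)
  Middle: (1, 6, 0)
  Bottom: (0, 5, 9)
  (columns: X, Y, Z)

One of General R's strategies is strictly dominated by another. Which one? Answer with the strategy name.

Bottom gives a strictly higher payoff than Top against every column: 0 > -3, 5 > -1, 9 > 4.
So Top is strictly dominated and General R never plays it.

Top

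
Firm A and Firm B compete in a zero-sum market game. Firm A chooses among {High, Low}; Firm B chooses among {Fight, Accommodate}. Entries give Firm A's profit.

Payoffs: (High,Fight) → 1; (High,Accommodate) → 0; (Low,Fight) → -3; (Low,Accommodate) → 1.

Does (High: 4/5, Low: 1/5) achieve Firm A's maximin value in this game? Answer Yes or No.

Against Fight this mix gives (4/5)·1 + (1/5)·(-3) = 1/5.
Against Accommodate this mix gives (4/5)·0 + (1/5)·1 = 1/5.
All of Firm B's active replies (Fight, Accommodate) yield 1/5, and no column does worse for Firm A. The mix makes Firm B indifferent and guarantees 1/5, so it is optimal.

Yes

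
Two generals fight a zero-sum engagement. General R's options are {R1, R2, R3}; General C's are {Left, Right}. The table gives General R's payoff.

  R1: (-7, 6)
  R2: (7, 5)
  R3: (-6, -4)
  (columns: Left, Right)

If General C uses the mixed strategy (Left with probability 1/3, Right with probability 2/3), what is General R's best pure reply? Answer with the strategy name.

R2

Expected payoff of R1: (1/3)·(-7) + (2/3)·6 = 5/3.
Expected payoff of R2: (1/3)·7 + (2/3)·5 = 17/3.
Expected payoff of R3: (1/3)·(-6) + (2/3)·(-4) = -14/3.
The largest is 17/3, so General R's best response is R2.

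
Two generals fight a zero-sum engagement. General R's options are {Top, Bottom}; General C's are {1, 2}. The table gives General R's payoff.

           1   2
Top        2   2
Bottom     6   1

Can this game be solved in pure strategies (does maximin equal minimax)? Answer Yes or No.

Yes

Row minima: Top → 2, Bottom → 1; maximin = 2.
Column maxima: 1 → 6, 2 → 2; minimax = 2.
maximin = minimax = 2, so a saddle point exists.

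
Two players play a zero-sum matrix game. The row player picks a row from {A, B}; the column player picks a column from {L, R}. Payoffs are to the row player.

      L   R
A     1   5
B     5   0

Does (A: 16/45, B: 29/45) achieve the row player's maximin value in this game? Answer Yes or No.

Against L this mix gives (16/45)·1 + (29/45)·5 = 161/45.
Against R this mix gives (16/45)·5 + (29/45)·0 = 16/9.
The column player will play R, holding the row player to 16/9. Shifting weight toward the row that does better against R would raise this floor (the equalizing mix achieves 25/9 against both R and L), so the proposed strategy is not optimal.

No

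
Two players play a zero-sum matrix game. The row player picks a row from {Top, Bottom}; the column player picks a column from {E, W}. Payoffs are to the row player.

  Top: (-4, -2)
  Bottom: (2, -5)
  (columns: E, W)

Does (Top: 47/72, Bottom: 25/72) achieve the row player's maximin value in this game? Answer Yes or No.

No

Against E this mix gives (47/72)·(-4) + (25/72)·2 = -23/12.
Against W this mix gives (47/72)·(-2) + (25/72)·(-5) = -73/24.
The column player will play W, holding the row player to -73/24. Shifting weight toward the row that does better against W would raise this floor (the equalizing mix achieves -8/3 against both W and E), so the proposed strategy is not optimal.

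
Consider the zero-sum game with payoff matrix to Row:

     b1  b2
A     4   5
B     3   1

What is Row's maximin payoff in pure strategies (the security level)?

4

Row minima: A → 4, B → 1.
The best of these is 4.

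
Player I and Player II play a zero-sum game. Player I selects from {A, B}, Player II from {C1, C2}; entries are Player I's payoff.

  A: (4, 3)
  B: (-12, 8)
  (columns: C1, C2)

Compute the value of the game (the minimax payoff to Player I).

Row minima: A → 3, B → -12; maximin = 3.
Column maxima: C1 → 4, C2 → 8; minimax = 4.
3 ≠ 4, so there is no saddle point; optimal play is mixed.
Let Player I play A with probability p. Expected payoff against C1: 4p + (-12)(1−p) = 16p − 12; against C2: 3p + 8(1−p) = −5p + 8.
Setting these equal: 16p − 12 = −5p + 8 ⇒ 21p = 20 ⇒ p = 20/21, and the value is (16)·(20/21) − 12 = 68/21.
For Player II: with q = P(C1), equating A's and B's payoffs gives q + 3 = −20q + 8 ⇒ q = 5/21.

68/21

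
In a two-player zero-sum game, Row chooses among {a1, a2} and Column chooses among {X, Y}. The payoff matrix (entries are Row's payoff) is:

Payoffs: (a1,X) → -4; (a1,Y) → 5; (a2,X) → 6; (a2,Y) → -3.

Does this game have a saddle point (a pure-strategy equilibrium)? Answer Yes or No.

Row minima: a1 → -4, a2 → -3; maximin = -3.
Column maxima: X → 6, Y → 5; minimax = 5.
-3 ≠ 5, so no pure-strategy equilibrium exists.

No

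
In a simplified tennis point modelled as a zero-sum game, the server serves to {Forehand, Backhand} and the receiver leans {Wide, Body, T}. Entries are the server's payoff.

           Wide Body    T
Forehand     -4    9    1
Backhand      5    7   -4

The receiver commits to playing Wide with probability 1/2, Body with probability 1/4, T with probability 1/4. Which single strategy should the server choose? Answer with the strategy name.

Backhand

Expected payoff of Forehand: (1/2)·(-4) + (1/4)·9 + (1/4)·1 = 1/2.
Expected payoff of Backhand: (1/2)·5 + (1/4)·7 + (1/4)·(-4) = 13/4.
The largest is 13/4, so the server's best response is Backhand.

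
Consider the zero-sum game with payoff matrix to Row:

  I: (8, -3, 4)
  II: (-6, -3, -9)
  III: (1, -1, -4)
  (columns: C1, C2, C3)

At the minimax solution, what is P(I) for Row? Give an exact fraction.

Row minima: I → -3, II → -9, III → -4; maximin = -3.
Column maxima: C1 → 8, C2 → -1, C3 → 4; minimax = -1.
-3 ≠ -1, so there is no saddle point; optimal play is mixed.
II is strictly dominated by III, so Row never plays it.
With II eliminated, C1 is strictly dominated by C2 (it gives Row strictly more in every remaining row), so Column never plays it.
On the remaining 2×2 (I, III vs C2, C3):
Let Row play I with probability p. Expected payoff against C2: (-3)p + (-1)(1−p) = −2p − 1; against C3: 4p + (-4)(1−p) = 8p − 4.
Setting these equal: −2p − 1 = 8p − 4 ⇒ −10p = -3 ⇒ p = 3/10, and the value is (-2)·(3/10) − 1 = -8/5.
For Column: with q = P(C2), equating I's and III's payoffs gives −7q + 4 = 3q − 4 ⇒ q = 4/5.

3/10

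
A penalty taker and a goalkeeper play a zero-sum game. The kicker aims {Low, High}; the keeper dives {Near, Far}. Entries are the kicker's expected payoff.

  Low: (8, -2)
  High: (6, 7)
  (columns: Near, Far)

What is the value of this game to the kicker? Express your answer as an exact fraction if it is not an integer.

68/11

Row minima: Low → -2, High → 6; maximin = 6.
Column maxima: Near → 8, Far → 7; minimax = 7.
6 ≠ 7, so there is no saddle point; optimal play is mixed.
Let the kicker play Low with probability p. Expected payoff against Near: 8p + 6(1−p) = 2p + 6; against Far: (-2)p + 7(1−p) = −9p + 7.
Setting these equal: 2p + 6 = −9p + 7 ⇒ 11p = 1 ⇒ p = 1/11, and the value is (2)·(1/11) + 6 = 68/11.
For the keeper: with q = P(Near), equating Low's and High's payoffs gives 10q − 2 = −q + 7 ⇒ q = 9/11.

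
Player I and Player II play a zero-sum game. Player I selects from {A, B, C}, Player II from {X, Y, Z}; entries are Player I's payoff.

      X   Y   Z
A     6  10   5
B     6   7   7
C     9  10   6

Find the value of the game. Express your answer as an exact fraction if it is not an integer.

Row minima: A → 5, B → 6, C → 6; maximin = 6.
Column maxima: X → 9, Y → 10, Z → 7; minimax = 7.
6 ≠ 7, so there is no saddle point; optimal play is mixed.
Y is strictly dominated by X (it gives Player I strictly more in every row), so Player II never plays it.
With Y eliminated, A is strictly dominated by C (C gives Player I strictly more in every remaining column), so Player I never plays it.
On the remaining 2×2 (B, C vs X, Z):
Let Player I play B with probability p. Expected payoff against X: 6p + 9(1−p) = −3p + 9; against Z: 7p + 6(1−p) = p + 6.
Setting these equal: −3p + 9 = p + 6 ⇒ −4p = -3 ⇒ p = 3/4, and the value is (-3)·(3/4) + 9 = 27/4.
For Player II: with q = P(X), equating B's and C's payoffs gives −q + 7 = 3q + 6 ⇒ q = 1/4.

27/4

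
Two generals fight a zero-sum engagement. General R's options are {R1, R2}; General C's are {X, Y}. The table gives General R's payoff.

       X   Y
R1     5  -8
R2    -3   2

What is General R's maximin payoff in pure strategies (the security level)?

-3

Row minima: R1 → -8, R2 → -3.
The best of these is -3.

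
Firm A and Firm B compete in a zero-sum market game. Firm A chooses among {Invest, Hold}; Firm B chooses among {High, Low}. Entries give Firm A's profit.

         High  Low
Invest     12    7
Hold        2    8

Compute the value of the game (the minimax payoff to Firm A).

82/11

Row minima: Invest → 7, Hold → 2; maximin = 7.
Column maxima: High → 12, Low → 8; minimax = 8.
7 ≠ 8, so there is no saddle point; optimal play is mixed.
Let Firm A play Invest with probability p. Expected payoff against High: 12p + 2(1−p) = 10p + 2; against Low: 7p + 8(1−p) = −p + 8.
Setting these equal: 10p + 2 = −p + 8 ⇒ 11p = 6 ⇒ p = 6/11, and the value is (10)·(6/11) + 2 = 82/11.
For Firm B: with q = P(High), equating Invest's and Hold's payoffs gives 5q + 7 = −6q + 8 ⇒ q = 1/11.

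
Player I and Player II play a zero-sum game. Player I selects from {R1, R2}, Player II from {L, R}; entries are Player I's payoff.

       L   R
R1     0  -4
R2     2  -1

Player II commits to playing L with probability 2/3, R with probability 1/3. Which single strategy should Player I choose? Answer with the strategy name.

Expected payoff of R1: (2/3)·0 + (1/3)·(-4) = -4/3.
Expected payoff of R2: (2/3)·2 + (1/3)·(-1) = 1.
The largest is 1, so Player I's best response is R2.

R2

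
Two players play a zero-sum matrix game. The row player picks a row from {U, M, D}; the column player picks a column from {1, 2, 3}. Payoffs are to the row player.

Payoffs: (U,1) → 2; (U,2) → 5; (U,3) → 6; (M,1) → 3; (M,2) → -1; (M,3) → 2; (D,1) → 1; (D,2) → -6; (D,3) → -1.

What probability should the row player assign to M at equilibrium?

Row minima: U → 2, M → -1, D → -6; maximin = 2.
Column maxima: 1 → 3, 2 → 5, 3 → 6; minimax = 3.
2 ≠ 3, so there is no saddle point; optimal play is mixed.
D is strictly dominated by U, so the row player never plays it.
3 is strictly dominated by 2 (it gives the row player strictly more in every row), so the column player never plays it.
On the remaining 2×2 (U, M vs 1, 2):
Let the row player play U with probability p. Expected payoff against 1: 2p + 3(1−p) = −p + 3; against 2: 5p + (-1)(1−p) = 6p − 1.
Setting these equal: −p + 3 = 6p − 1 ⇒ −7p = -4 ⇒ p = 4/7, and the value is (-1)·(4/7) + 3 = 17/7.
For the column player: with q = P(1), equating U's and M's payoffs gives −3q + 5 = 4q − 1 ⇒ q = 6/7.

3/7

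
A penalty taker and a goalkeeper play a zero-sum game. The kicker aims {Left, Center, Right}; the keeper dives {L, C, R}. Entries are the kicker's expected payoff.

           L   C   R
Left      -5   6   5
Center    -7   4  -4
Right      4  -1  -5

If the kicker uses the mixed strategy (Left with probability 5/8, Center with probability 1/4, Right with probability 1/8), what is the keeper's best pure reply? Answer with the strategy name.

If the keeper plays L, the kicker's expected payoff is (5/8)·(-5) + (1/4)·(-7) + (1/8)·4 = -35/8.
If the keeper plays C, the kicker's expected payoff is (5/8)·6 + (1/4)·4 + (1/8)·(-1) = 37/8.
If the keeper plays R, the kicker's expected payoff is (5/8)·5 + (1/4)·(-4) + (1/8)·(-5) = 3/2.
The keeper minimizes the kicker's payoff; the smallest is -35/8, so the best response is L.

L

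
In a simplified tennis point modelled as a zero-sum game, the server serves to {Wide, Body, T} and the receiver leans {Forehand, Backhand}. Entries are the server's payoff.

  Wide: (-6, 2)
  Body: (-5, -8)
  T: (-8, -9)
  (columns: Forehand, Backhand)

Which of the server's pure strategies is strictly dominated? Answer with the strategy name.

T

Wide gives a strictly higher payoff than T against every column: -6 > -8, 2 > -9.
So T is strictly dominated and the server never plays it.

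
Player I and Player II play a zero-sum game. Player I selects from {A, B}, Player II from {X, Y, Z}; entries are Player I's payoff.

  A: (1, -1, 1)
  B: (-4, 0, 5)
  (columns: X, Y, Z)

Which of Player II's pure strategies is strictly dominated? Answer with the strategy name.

Z

Y holds Player I's payoff strictly below Z in every row: -1 < 1, 0 < 5.
So Z is strictly dominated for Player II.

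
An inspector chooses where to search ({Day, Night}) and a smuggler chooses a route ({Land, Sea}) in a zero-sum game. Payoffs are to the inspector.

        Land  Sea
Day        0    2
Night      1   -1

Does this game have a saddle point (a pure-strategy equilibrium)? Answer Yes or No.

No

Row minima: Day → 0, Night → -1; maximin = 0.
Column maxima: Land → 1, Sea → 2; minimax = 1.
0 ≠ 1, so no pure-strategy equilibrium exists.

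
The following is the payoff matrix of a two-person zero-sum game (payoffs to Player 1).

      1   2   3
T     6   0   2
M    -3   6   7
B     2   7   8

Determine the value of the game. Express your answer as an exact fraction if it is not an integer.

Row minima: T → 0, M → -3, B → 2; maximin = 2.
Column maxima: 1 → 6, 2 → 7, 3 → 8; minimax = 6.
2 ≠ 6, so there is no saddle point; optimal play is mixed.
M is strictly dominated by B, so Player 1 never plays it.
3 is strictly dominated by 2 (it gives Player 1 strictly more in every row), so Player 2 never plays it.
On the remaining 2×2 (T, B vs 1, 2):
Let Player 1 play T with probability p. Expected payoff against 1: 6p + 2(1−p) = 4p + 2; against 2: 0p + 7(1−p) = −7p + 7.
Setting these equal: 4p + 2 = −7p + 7 ⇒ 11p = 5 ⇒ p = 5/11, and the value is (4)·(5/11) + 2 = 42/11.
For Player 2: with q = P(1), equating T's and B's payoffs gives 6q = −5q + 7 ⇒ q = 7/11.

42/11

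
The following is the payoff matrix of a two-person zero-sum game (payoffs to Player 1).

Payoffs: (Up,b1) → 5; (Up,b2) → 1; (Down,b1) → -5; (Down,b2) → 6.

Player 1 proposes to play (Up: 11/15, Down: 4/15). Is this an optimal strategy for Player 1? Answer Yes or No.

Yes

Against b1 this mix gives (11/15)·5 + (4/15)·(-5) = 7/3.
Against b2 this mix gives (11/15)·1 + (4/15)·6 = 7/3.
All of Player 2's active replies (b1, b2) yield 7/3, and no column does worse for Player 1. The mix makes Player 2 indifferent and guarantees 7/3, so it is optimal.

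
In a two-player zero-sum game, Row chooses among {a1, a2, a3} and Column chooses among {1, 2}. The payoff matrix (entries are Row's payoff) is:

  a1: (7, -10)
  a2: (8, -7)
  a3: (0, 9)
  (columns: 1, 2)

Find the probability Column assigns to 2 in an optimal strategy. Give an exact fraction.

Row minima: a1 → -10, a2 → -7, a3 → 0; maximin = 0.
Column maxima: 1 → 8, 2 → 9; minimax = 8.
0 ≠ 8, so there is no saddle point; optimal play is mixed.
a1 is strictly dominated by a2, so Row never plays it.
On the remaining 2×2 (a2, a3 vs 1, 2):
Let Row play a2 with probability p. Expected payoff against 1: 8p + 0(1−p) = 8p; against 2: (-7)p + 9(1−p) = −16p + 9.
Setting these equal: 8p = −16p + 9 ⇒ 24p = 9 ⇒ p = 3/8, and the value is (8)·(3/8) = 3.
For Column: with q = P(1), equating a2's and a3's payoffs gives 15q − 7 = −9q + 9 ⇒ q = 2/3.

1/3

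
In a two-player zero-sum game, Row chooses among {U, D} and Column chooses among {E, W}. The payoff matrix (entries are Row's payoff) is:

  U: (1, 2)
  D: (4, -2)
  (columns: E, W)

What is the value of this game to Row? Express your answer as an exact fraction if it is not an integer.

Row minima: U → 1, D → -2; maximin = 1.
Column maxima: E → 4, W → 2; minimax = 2.
1 ≠ 2, so there is no saddle point; optimal play is mixed.
Let Row play U with probability p. Expected payoff against E: 1p + 4(1−p) = −3p + 4; against W: 2p + (-2)(1−p) = 4p − 2.
Setting these equal: −3p + 4 = 4p − 2 ⇒ −7p = -6 ⇒ p = 6/7, and the value is (-3)·(6/7) + 4 = 10/7.
For Column: with q = P(E), equating U's and D's payoffs gives −q + 2 = 6q − 2 ⇒ q = 4/7.

10/7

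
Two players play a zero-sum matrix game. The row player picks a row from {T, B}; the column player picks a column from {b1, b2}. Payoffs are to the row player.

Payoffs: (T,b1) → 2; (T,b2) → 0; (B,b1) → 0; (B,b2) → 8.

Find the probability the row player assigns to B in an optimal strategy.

1/5

Row minima: T → 0, B → 0; maximin = 0.
Column maxima: b1 → 2, b2 → 8; minimax = 2.
0 ≠ 2, so there is no saddle point; optimal play is mixed.
Let the row player play T with probability p. Expected payoff against b1: 2p + 0(1−p) = 2p; against b2: 0p + 8(1−p) = −8p + 8.
Setting these equal: 2p = −8p + 8 ⇒ 10p = 8 ⇒ p = 4/5, and the value is (2)·(4/5) = 8/5.
For the column player: with q = P(b1), equating T's and B's payoffs gives 2q = −8q + 8 ⇒ q = 4/5.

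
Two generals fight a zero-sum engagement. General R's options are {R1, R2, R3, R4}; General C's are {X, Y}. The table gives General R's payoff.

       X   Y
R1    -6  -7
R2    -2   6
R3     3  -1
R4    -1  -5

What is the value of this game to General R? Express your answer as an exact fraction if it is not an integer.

4/3

Row minima: R1 → -7, R2 → -2, R3 → -1, R4 → -5; maximin = -1.
Column maxima: X → 3, Y → 6; minimax = 3.
-1 ≠ 3, so there is no saddle point; optimal play is mixed.
R1 is strictly dominated by R2, so General R never plays it.
R4 is strictly dominated by R3, so General R never plays it.
On the remaining 2×2 (R2, R3 vs X, Y):
Let General R play R2 with probability p. Expected payoff against X: (-2)p + 3(1−p) = −5p + 3; against Y: 6p + (-1)(1−p) = 7p − 1.
Setting these equal: −5p + 3 = 7p − 1 ⇒ −12p = -4 ⇒ p = 1/3, and the value is (-5)·(1/3) + 3 = 4/3.
For General C: with q = P(X), equating R2's and R3's payoffs gives −8q + 6 = 4q − 1 ⇒ q = 7/12.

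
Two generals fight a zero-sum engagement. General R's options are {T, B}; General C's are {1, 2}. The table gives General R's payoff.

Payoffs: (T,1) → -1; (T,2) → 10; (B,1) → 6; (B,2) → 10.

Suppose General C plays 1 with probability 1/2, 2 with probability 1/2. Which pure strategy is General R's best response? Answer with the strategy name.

B

Expected payoff of T: (1/2)·(-1) + (1/2)·10 = 9/2.
Expected payoff of B: (1/2)·6 + (1/2)·10 = 8.
The largest is 8, so General R's best response is B.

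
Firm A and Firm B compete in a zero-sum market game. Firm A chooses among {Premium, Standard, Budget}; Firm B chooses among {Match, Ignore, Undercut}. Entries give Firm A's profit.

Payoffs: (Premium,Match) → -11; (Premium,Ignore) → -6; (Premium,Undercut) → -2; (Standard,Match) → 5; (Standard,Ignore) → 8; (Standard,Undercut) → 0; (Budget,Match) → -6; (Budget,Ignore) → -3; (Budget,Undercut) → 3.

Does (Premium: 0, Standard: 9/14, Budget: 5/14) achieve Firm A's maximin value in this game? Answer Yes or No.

Yes

Against Match this mix gives (9/14)·5 + (5/14)·(-6) = 15/14.
Against Ignore this mix gives (9/14)·8 + (5/14)·(-3) = 57/14.
Against Undercut this mix gives (9/14)·0 + (5/14)·3 = 15/14.
All of Firm B's active replies (Match, Undercut) yield 15/14, and no column does worse for Firm A. The mix makes Firm B indifferent and guarantees 15/14, so it is optimal.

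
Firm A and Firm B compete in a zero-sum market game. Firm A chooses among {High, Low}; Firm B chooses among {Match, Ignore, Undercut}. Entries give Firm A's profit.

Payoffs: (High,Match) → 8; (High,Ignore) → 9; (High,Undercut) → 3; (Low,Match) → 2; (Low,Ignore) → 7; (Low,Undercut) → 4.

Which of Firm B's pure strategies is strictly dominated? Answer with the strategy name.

Ignore

Match holds Firm A's payoff strictly below Ignore in every row: 8 < 9, 2 < 7.
So Ignore is strictly dominated for Firm B.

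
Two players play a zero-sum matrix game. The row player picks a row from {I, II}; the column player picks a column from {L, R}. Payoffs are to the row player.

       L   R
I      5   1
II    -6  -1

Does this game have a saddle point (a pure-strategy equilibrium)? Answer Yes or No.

Yes

Row minima: I → 1, II → -6; maximin = 1.
Column maxima: L → 5, R → 1; minimax = 1.
maximin = minimax = 1, so a saddle point exists.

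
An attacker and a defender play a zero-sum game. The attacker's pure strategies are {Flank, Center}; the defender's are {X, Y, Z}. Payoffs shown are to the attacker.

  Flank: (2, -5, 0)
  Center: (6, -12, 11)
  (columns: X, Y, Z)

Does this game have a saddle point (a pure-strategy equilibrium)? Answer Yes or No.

Yes

Row minima: Flank → -5, Center → -12; maximin = -5.
Column maxima: X → 6, Y → -5, Z → 11; minimax = -5.
maximin = minimax = -5, so a saddle point exists.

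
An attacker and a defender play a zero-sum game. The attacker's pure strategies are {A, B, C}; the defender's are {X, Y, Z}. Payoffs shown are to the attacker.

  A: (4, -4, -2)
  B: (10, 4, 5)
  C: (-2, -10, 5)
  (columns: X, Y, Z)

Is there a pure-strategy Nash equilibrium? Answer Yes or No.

Yes

Row minima: A → -4, B → 4, C → -10; maximin = 4.
Column maxima: X → 10, Y → 4, Z → 5; minimax = 4.
maximin = minimax = 4, so a saddle point exists.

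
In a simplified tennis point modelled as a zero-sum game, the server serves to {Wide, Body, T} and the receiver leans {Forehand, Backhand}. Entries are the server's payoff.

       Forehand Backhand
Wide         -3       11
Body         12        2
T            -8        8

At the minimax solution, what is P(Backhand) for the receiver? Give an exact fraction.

5/8

Row minima: Wide → -3, Body → 2, T → -8; maximin = 2.
Column maxima: Forehand → 12, Backhand → 11; minimax = 11.
2 ≠ 11, so there is no saddle point; optimal play is mixed.
T is strictly dominated by Wide, so the server never plays it.
On the remaining 2×2 (Wide, Body vs Forehand, Backhand):
Let the server play Wide with probability p. Expected payoff against Forehand: (-3)p + 12(1−p) = −15p + 12; against Backhand: 11p + 2(1−p) = 9p + 2.
Setting these equal: −15p + 12 = 9p + 2 ⇒ −24p = -10 ⇒ p = 5/12, and the value is (-15)·(5/12) + 12 = 23/4.
For the receiver: with q = P(Forehand), equating Wide's and Body's payoffs gives −14q + 11 = 10q + 2 ⇒ q = 3/8.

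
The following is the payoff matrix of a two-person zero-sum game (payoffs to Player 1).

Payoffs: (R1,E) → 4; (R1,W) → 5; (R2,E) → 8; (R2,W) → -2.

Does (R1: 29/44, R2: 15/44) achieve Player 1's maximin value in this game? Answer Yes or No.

Against E this mix gives (29/44)·4 + (15/44)·8 = 59/11.
Against W this mix gives (29/44)·5 + (15/44)·(-2) = 115/44.
Player 2 will play W, holding Player 1 to 115/44. Shifting weight toward the row that does better against W would raise this floor (the equalizing mix achieves 48/11 against both W and E), so the proposed strategy is not optimal.

No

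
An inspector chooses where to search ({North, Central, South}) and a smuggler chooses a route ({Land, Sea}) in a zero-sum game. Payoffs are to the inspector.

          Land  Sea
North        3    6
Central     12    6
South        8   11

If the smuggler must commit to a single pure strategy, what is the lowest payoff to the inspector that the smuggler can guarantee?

11

Column maxima: Land → 12, Sea → 11.
The smallest of these is 11.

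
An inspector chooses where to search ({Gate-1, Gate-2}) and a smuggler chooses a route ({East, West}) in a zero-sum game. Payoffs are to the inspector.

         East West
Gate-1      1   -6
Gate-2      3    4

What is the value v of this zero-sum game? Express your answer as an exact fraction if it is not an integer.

3

Row minima: Gate-1 → -6, Gate-2 → 3; maximin = 3.
Column maxima: East → 3, West → 4; minimax = 3.
Since maximin = minimax = 3, there is a saddle point and the value is 3.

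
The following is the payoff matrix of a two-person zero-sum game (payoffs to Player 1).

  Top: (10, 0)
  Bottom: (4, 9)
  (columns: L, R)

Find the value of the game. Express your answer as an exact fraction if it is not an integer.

6

Row minima: Top → 0, Bottom → 4; maximin = 4.
Column maxima: L → 10, R → 9; minimax = 9.
4 ≠ 9, so there is no saddle point; optimal play is mixed.
Let Player 1 play Top with probability p. Expected payoff against L: 10p + 4(1−p) = 6p + 4; against R: 0p + 9(1−p) = −9p + 9.
Setting these equal: 6p + 4 = −9p + 9 ⇒ 15p = 5 ⇒ p = 1/3, and the value is (6)·(1/3) + 4 = 6.
For Player 2: with q = P(L), equating Top's and Bottom's payoffs gives 10q = −5q + 9 ⇒ q = 3/5.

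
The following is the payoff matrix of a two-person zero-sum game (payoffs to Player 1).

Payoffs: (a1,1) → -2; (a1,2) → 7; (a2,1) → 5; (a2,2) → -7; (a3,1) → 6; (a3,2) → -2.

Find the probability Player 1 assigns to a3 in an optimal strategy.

9/17

Row minima: a1 → -2, a2 → -7, a3 → -2; maximin = -2.
Column maxima: 1 → 6, 2 → 7; minimax = 6.
-2 ≠ 6, so there is no saddle point; optimal play is mixed.
a2 is strictly dominated by a3, so Player 1 never plays it.
On the remaining 2×2 (a1, a3 vs 1, 2):
Let Player 1 play a1 with probability p. Expected payoff against 1: (-2)p + 6(1−p) = −8p + 6; against 2: 7p + (-2)(1−p) = 9p − 2.
Setting these equal: −8p + 6 = 9p − 2 ⇒ −17p = -8 ⇒ p = 8/17, and the value is (-8)·(8/17) + 6 = 38/17.
For Player 2: with q = P(1), equating a1's and a3's payoffs gives −9q + 7 = 8q − 2 ⇒ q = 9/17.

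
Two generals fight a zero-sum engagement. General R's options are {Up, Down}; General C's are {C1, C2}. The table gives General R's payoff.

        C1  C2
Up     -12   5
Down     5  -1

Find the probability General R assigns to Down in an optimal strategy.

Row minima: Up → -12, Down → -1; maximin = -1.
Column maxima: C1 → 5, C2 → 5; minimax = 5.
-1 ≠ 5, so there is no saddle point; optimal play is mixed.
Let General R play Up with probability p. Expected payoff against C1: (-12)p + 5(1−p) = −17p + 5; against C2: 5p + (-1)(1−p) = 6p − 1.
Setting these equal: −17p + 5 = 6p − 1 ⇒ −23p = -6 ⇒ p = 6/23, and the value is (-17)·(6/23) + 5 = 13/23.
For General C: with q = P(C1), equating Up's and Down's payoffs gives −17q + 5 = 6q − 1 ⇒ q = 6/23.

17/23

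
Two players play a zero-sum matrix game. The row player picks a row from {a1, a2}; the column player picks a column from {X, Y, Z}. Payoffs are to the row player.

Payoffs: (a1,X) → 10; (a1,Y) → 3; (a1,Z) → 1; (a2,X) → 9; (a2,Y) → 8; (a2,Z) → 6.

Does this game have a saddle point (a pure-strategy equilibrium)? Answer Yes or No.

Yes

Row minima: a1 → 1, a2 → 6; maximin = 6.
Column maxima: X → 10, Y → 8, Z → 6; minimax = 6.
maximin = minimax = 6, so a saddle point exists.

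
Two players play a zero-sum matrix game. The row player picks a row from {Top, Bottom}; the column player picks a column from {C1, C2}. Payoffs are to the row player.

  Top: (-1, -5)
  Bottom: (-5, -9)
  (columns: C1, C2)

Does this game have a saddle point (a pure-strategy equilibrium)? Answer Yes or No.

Row minima: Top → -5, Bottom → -9; maximin = -5.
Column maxima: C1 → -1, C2 → -5; minimax = -5.
maximin = minimax = -5, so a saddle point exists.

Yes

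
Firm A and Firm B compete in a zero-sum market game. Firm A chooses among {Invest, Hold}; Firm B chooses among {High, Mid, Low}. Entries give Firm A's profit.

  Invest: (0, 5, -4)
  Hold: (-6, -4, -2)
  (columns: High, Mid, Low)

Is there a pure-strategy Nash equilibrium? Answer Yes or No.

No

Row minima: Invest → -4, Hold → -6; maximin = -4.
Column maxima: High → 0, Mid → 5, Low → -2; minimax = -2.
-4 ≠ -2, so no pure-strategy equilibrium exists.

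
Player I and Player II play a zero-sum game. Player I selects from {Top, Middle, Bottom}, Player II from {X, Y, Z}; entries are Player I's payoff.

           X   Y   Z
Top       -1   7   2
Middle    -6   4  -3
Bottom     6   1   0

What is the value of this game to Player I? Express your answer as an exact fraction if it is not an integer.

4/3

Row minima: Top → -1, Middle → -6, Bottom → 0; maximin = 0.
Column maxima: X → 6, Y → 7, Z → 2; minimax = 2.
0 ≠ 2, so there is no saddle point; optimal play is mixed.
Middle is strictly dominated by Top, so Player I never plays it.
Y is strictly dominated by Z (it gives Player I strictly more in every row), so Player II never plays it.
On the remaining 2×2 (Top, Bottom vs X, Z):
Let Player I play Top with probability p. Expected payoff against X: (-1)p + 6(1−p) = −7p + 6; against Z: 2p + 0(1−p) = 2p.
Setting these equal: −7p + 6 = 2p ⇒ −9p = -6 ⇒ p = 2/3, and the value is (-7)·(2/3) + 6 = 4/3.
For Player II: with q = P(X), equating Top's and Bottom's payoffs gives −3q + 2 = 6q ⇒ q = 2/9.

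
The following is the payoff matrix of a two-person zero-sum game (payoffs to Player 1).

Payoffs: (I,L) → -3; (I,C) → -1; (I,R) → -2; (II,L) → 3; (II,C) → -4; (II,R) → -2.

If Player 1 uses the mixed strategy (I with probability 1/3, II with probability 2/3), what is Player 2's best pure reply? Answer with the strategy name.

If Player 2 plays L, Player 1's expected payoff is (1/3)·(-3) + (2/3)·3 = 1.
If Player 2 plays C, Player 1's expected payoff is (1/3)·(-1) + (2/3)·(-4) = -3.
If Player 2 plays R, Player 1's expected payoff is (1/3)·(-2) + (2/3)·(-2) = -2.
Player 2 minimizes Player 1's payoff; the smallest is -3, so the best response is C.

C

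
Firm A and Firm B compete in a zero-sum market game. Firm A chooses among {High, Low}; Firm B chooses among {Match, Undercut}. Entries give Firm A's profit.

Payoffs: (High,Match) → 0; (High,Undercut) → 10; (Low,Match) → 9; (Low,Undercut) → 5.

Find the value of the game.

Row minima: High → 0, Low → 5; maximin = 5.
Column maxima: Match → 9, Undercut → 10; minimax = 9.
5 ≠ 9, so there is no saddle point; optimal play is mixed.
Let Firm A play High with probability p. Expected payoff against Match: 0p + 9(1−p) = −9p + 9; against Undercut: 10p + 5(1−p) = 5p + 5.
Setting these equal: −9p + 9 = 5p + 5 ⇒ −14p = -4 ⇒ p = 2/7, and the value is (-9)·(2/7) + 9 = 45/7.
For Firm B: with q = P(Match), equating High's and Low's payoffs gives −10q + 10 = 4q + 5 ⇒ q = 5/14.

45/7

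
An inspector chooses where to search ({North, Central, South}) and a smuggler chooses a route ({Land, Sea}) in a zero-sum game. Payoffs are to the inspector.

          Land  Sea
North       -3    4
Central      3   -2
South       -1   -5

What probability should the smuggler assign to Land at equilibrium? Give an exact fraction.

Row minima: North → -3, Central → -2, South → -5; maximin = -2.
Column maxima: Land → 3, Sea → 4; minimax = 3.
-2 ≠ 3, so there is no saddle point; optimal play is mixed.
South is strictly dominated by Central, so the inspector never plays it.
On the remaining 2×2 (North, Central vs Land, Sea):
Let the inspector play North with probability p. Expected payoff against Land: (-3)p + 3(1−p) = −6p + 3; against Sea: 4p + (-2)(1−p) = 6p − 2.
Setting these equal: −6p + 3 = 6p − 2 ⇒ −12p = -5 ⇒ p = 5/12, and the value is (-6)·(5/12) + 3 = 1/2.
For the smuggler: with q = P(Land), equating North's and Central's payoffs gives −7q + 4 = 5q − 2 ⇒ q = 1/2.

1/2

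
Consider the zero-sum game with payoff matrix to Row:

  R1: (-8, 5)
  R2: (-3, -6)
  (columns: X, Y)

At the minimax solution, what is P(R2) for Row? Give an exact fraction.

13/16

Row minima: R1 → -8, R2 → -6; maximin = -6.
Column maxima: X → -3, Y → 5; minimax = -3.
-6 ≠ -3, so there is no saddle point; optimal play is mixed.
Let Row play R1 with probability p. Expected payoff against X: (-8)p + (-3)(1−p) = −5p − 3; against Y: 5p + (-6)(1−p) = 11p − 6.
Setting these equal: −5p − 3 = 11p − 6 ⇒ −16p = -3 ⇒ p = 3/16, and the value is (-5)·(3/16) − 3 = -63/16.
For Column: with q = P(X), equating R1's and R2's payoffs gives −13q + 5 = 3q − 6 ⇒ q = 11/16.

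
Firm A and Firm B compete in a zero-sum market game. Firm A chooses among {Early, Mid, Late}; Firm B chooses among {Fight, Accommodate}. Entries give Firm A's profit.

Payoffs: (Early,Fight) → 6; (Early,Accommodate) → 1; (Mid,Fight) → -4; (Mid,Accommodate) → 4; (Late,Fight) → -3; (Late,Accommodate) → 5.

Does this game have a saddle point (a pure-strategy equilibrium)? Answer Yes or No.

No

Row minima: Early → 1, Mid → -4, Late → -3; maximin = 1.
Column maxima: Fight → 6, Accommodate → 5; minimax = 5.
1 ≠ 5, so no pure-strategy equilibrium exists.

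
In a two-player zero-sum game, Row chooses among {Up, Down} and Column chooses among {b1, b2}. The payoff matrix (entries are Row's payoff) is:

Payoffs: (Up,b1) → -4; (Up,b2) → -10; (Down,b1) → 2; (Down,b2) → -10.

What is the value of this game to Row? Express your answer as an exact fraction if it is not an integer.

Row minima: Up → -10, Down → -10; maximin = -10.
Column maxima: b1 → 2, b2 → -10; minimax = -10.
Since maximin = minimax = -10, there is a saddle point and the value is -10.

-10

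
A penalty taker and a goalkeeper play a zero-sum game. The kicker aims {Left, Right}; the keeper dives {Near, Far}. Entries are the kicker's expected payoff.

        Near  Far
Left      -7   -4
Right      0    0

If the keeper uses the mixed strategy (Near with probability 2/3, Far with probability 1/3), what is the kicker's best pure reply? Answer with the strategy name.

Expected payoff of Left: (2/3)·(-7) + (1/3)·(-4) = -6.
Expected payoff of Right: (2/3)·0 + (1/3)·0 = 0.
The largest is 0, so the kicker's best response is Right.

Right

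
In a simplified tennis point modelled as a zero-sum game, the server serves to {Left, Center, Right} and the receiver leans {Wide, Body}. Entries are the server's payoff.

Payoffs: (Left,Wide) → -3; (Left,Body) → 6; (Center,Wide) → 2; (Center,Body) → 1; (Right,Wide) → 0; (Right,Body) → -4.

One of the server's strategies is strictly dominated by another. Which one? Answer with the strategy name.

Right

Center gives a strictly higher payoff than Right against every column: 2 > 0, 1 > -4.
So Right is strictly dominated and the server never plays it.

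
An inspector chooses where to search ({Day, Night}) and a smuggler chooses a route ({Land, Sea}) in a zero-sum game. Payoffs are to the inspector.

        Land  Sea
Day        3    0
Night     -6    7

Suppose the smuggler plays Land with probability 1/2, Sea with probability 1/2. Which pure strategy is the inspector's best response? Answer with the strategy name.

Day

Expected payoff of Day: (1/2)·3 + (1/2)·0 = 3/2.
Expected payoff of Night: (1/2)·(-6) + (1/2)·7 = 1/2.
The largest is 3/2, so the inspector's best response is Day.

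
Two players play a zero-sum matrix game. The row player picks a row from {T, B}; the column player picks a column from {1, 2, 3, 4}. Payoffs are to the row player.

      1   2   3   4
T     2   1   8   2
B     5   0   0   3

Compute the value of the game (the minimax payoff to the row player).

1

Row minima: T → 1, B → 0; maximin = 1.
Column maxima: 1 → 5, 2 → 1, 3 → 8, 4 → 3; minimax = 1.
Since maximin = minimax = 1, there is a saddle point and the value is 1.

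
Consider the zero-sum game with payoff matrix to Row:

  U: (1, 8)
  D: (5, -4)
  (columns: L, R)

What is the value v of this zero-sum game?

11/4

Row minima: U → 1, D → -4; maximin = 1.
Column maxima: L → 5, R → 8; minimax = 5.
1 ≠ 5, so there is no saddle point; optimal play is mixed.
Let Row play U with probability p. Expected payoff against L: 1p + 5(1−p) = −4p + 5; against R: 8p + (-4)(1−p) = 12p − 4.
Setting these equal: −4p + 5 = 12p − 4 ⇒ −16p = -9 ⇒ p = 9/16, and the value is (-4)·(9/16) + 5 = 11/4.
For Column: with q = P(L), equating U's and D's payoffs gives −7q + 8 = 9q − 4 ⇒ q = 3/4.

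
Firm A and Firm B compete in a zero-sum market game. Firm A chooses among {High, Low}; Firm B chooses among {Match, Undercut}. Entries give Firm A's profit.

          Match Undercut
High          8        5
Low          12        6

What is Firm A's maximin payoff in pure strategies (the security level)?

6

Row minima: High → 5, Low → 6.
The best of these is 6.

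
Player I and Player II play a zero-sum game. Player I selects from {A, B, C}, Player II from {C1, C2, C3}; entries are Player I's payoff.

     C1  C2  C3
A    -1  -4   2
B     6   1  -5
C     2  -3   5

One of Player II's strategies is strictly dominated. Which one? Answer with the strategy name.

C2 holds Player I's payoff strictly below C1 in every row: -4 < -1, 1 < 6, -3 < 2.
So C1 is strictly dominated for Player II.

C1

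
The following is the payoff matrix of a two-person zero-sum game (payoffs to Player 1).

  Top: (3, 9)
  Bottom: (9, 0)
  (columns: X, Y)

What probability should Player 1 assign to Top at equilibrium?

3/5

Row minima: Top → 3, Bottom → 0; maximin = 3.
Column maxima: X → 9, Y → 9; minimax = 9.
3 ≠ 9, so there is no saddle point; optimal play is mixed.
Let Player 1 play Top with probability p. Expected payoff against X: 3p + 9(1−p) = −6p + 9; against Y: 9p + 0(1−p) = 9p.
Setting these equal: −6p + 9 = 9p ⇒ −15p = -9 ⇒ p = 3/5, and the value is (-6)·(3/5) + 9 = 27/5.
For Player 2: with q = P(X), equating Top's and Bottom's payoffs gives −6q + 9 = 9q ⇒ q = 3/5.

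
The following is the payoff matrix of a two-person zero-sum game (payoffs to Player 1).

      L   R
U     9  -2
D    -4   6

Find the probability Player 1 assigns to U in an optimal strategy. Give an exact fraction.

Row minima: U → -2, D → -4; maximin = -2.
Column maxima: L → 9, R → 6; minimax = 6.
-2 ≠ 6, so there is no saddle point; optimal play is mixed.
Let Player 1 play U with probability p. Expected payoff against L: 9p + (-4)(1−p) = 13p − 4; against R: (-2)p + 6(1−p) = −8p + 6.
Setting these equal: 13p − 4 = −8p + 6 ⇒ 21p = 10 ⇒ p = 10/21, and the value is (13)·(10/21) − 4 = 46/21.
For Player 2: with q = P(L), equating U's and D's payoffs gives 11q − 2 = −10q + 6 ⇒ q = 8/21.

10/21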